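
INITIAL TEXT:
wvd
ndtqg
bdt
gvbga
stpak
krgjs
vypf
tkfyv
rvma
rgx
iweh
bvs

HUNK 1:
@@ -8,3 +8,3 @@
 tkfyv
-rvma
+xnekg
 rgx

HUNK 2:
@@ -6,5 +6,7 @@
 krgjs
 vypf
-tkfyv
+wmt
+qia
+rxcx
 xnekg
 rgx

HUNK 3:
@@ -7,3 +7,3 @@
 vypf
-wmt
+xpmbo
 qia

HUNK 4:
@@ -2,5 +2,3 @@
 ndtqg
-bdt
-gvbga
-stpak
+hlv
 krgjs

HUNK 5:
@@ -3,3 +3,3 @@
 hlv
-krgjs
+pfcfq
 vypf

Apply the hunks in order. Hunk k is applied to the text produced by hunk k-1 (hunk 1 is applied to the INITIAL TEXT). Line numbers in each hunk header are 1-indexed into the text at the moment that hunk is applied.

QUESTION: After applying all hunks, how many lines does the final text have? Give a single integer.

Hunk 1: at line 8 remove [rvma] add [xnekg] -> 12 lines: wvd ndtqg bdt gvbga stpak krgjs vypf tkfyv xnekg rgx iweh bvs
Hunk 2: at line 6 remove [tkfyv] add [wmt,qia,rxcx] -> 14 lines: wvd ndtqg bdt gvbga stpak krgjs vypf wmt qia rxcx xnekg rgx iweh bvs
Hunk 3: at line 7 remove [wmt] add [xpmbo] -> 14 lines: wvd ndtqg bdt gvbga stpak krgjs vypf xpmbo qia rxcx xnekg rgx iweh bvs
Hunk 4: at line 2 remove [bdt,gvbga,stpak] add [hlv] -> 12 lines: wvd ndtqg hlv krgjs vypf xpmbo qia rxcx xnekg rgx iweh bvs
Hunk 5: at line 3 remove [krgjs] add [pfcfq] -> 12 lines: wvd ndtqg hlv pfcfq vypf xpmbo qia rxcx xnekg rgx iweh bvs
Final line count: 12

Answer: 12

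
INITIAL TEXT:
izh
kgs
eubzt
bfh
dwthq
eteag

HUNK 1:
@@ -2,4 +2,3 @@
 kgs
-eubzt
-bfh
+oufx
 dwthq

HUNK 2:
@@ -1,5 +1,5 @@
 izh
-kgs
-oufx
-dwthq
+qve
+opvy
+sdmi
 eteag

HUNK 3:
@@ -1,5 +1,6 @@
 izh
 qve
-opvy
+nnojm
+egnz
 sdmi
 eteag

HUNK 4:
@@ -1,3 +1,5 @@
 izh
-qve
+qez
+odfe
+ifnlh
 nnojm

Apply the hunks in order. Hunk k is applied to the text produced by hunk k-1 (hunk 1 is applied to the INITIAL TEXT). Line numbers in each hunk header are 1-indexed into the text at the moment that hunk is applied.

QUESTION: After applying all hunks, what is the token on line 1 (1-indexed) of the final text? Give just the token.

Hunk 1: at line 2 remove [eubzt,bfh] add [oufx] -> 5 lines: izh kgs oufx dwthq eteag
Hunk 2: at line 1 remove [kgs,oufx,dwthq] add [qve,opvy,sdmi] -> 5 lines: izh qve opvy sdmi eteag
Hunk 3: at line 1 remove [opvy] add [nnojm,egnz] -> 6 lines: izh qve nnojm egnz sdmi eteag
Hunk 4: at line 1 remove [qve] add [qez,odfe,ifnlh] -> 8 lines: izh qez odfe ifnlh nnojm egnz sdmi eteag
Final line 1: izh

Answer: izh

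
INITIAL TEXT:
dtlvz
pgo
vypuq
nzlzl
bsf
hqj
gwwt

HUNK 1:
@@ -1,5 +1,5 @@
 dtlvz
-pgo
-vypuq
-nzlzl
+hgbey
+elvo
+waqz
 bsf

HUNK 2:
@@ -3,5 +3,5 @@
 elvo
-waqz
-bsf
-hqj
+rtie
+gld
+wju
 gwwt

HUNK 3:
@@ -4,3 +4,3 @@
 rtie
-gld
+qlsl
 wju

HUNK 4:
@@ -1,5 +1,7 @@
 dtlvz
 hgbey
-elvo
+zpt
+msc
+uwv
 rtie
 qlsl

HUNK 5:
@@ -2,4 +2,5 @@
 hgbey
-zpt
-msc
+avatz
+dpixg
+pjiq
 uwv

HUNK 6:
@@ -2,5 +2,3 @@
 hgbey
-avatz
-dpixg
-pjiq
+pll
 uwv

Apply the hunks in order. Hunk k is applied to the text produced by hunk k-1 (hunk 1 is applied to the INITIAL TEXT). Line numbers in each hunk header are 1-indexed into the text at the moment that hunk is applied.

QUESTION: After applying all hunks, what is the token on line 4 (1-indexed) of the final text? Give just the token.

Answer: uwv

Derivation:
Hunk 1: at line 1 remove [pgo,vypuq,nzlzl] add [hgbey,elvo,waqz] -> 7 lines: dtlvz hgbey elvo waqz bsf hqj gwwt
Hunk 2: at line 3 remove [waqz,bsf,hqj] add [rtie,gld,wju] -> 7 lines: dtlvz hgbey elvo rtie gld wju gwwt
Hunk 3: at line 4 remove [gld] add [qlsl] -> 7 lines: dtlvz hgbey elvo rtie qlsl wju gwwt
Hunk 4: at line 1 remove [elvo] add [zpt,msc,uwv] -> 9 lines: dtlvz hgbey zpt msc uwv rtie qlsl wju gwwt
Hunk 5: at line 2 remove [zpt,msc] add [avatz,dpixg,pjiq] -> 10 lines: dtlvz hgbey avatz dpixg pjiq uwv rtie qlsl wju gwwt
Hunk 6: at line 2 remove [avatz,dpixg,pjiq] add [pll] -> 8 lines: dtlvz hgbey pll uwv rtie qlsl wju gwwt
Final line 4: uwv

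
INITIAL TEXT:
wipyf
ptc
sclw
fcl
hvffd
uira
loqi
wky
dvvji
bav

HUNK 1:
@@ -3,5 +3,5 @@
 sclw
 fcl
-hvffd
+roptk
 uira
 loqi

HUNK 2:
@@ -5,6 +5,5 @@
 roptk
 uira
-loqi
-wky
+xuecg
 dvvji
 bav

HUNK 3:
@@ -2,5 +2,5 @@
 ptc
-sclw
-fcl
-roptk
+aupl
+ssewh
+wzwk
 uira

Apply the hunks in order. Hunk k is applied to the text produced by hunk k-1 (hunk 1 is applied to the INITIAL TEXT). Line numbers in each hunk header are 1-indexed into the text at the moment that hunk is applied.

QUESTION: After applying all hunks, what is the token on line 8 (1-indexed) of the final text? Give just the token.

Hunk 1: at line 3 remove [hvffd] add [roptk] -> 10 lines: wipyf ptc sclw fcl roptk uira loqi wky dvvji bav
Hunk 2: at line 5 remove [loqi,wky] add [xuecg] -> 9 lines: wipyf ptc sclw fcl roptk uira xuecg dvvji bav
Hunk 3: at line 2 remove [sclw,fcl,roptk] add [aupl,ssewh,wzwk] -> 9 lines: wipyf ptc aupl ssewh wzwk uira xuecg dvvji bav
Final line 8: dvvji

Answer: dvvji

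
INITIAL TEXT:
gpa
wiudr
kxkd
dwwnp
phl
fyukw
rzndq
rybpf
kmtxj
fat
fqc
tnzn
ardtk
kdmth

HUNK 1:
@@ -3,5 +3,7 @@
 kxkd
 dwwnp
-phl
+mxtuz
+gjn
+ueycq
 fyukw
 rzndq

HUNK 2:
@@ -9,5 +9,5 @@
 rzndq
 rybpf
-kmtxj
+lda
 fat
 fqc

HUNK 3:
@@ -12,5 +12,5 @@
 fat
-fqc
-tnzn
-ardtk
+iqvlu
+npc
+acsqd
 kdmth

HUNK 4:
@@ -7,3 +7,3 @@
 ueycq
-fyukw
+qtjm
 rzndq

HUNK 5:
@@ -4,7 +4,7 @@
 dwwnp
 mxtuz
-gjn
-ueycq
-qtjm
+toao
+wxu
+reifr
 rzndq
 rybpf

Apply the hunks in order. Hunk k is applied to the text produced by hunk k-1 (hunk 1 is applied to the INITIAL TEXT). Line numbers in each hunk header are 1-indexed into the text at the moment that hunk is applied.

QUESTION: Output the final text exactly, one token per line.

Hunk 1: at line 3 remove [phl] add [mxtuz,gjn,ueycq] -> 16 lines: gpa wiudr kxkd dwwnp mxtuz gjn ueycq fyukw rzndq rybpf kmtxj fat fqc tnzn ardtk kdmth
Hunk 2: at line 9 remove [kmtxj] add [lda] -> 16 lines: gpa wiudr kxkd dwwnp mxtuz gjn ueycq fyukw rzndq rybpf lda fat fqc tnzn ardtk kdmth
Hunk 3: at line 12 remove [fqc,tnzn,ardtk] add [iqvlu,npc,acsqd] -> 16 lines: gpa wiudr kxkd dwwnp mxtuz gjn ueycq fyukw rzndq rybpf lda fat iqvlu npc acsqd kdmth
Hunk 4: at line 7 remove [fyukw] add [qtjm] -> 16 lines: gpa wiudr kxkd dwwnp mxtuz gjn ueycq qtjm rzndq rybpf lda fat iqvlu npc acsqd kdmth
Hunk 5: at line 4 remove [gjn,ueycq,qtjm] add [toao,wxu,reifr] -> 16 lines: gpa wiudr kxkd dwwnp mxtuz toao wxu reifr rzndq rybpf lda fat iqvlu npc acsqd kdmth

Answer: gpa
wiudr
kxkd
dwwnp
mxtuz
toao
wxu
reifr
rzndq
rybpf
lda
fat
iqvlu
npc
acsqd
kdmth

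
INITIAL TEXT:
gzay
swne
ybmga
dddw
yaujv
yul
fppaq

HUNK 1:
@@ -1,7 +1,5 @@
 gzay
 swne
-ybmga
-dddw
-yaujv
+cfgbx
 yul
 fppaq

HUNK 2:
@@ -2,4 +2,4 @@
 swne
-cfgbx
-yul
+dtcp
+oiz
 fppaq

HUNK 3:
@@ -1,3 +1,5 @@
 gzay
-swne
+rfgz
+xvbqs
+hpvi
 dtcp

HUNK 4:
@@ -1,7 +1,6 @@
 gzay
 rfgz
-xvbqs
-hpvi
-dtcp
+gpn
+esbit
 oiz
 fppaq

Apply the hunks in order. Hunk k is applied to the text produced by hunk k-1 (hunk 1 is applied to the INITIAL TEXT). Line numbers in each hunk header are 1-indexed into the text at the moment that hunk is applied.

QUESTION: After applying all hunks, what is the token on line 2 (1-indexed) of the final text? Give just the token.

Hunk 1: at line 1 remove [ybmga,dddw,yaujv] add [cfgbx] -> 5 lines: gzay swne cfgbx yul fppaq
Hunk 2: at line 2 remove [cfgbx,yul] add [dtcp,oiz] -> 5 lines: gzay swne dtcp oiz fppaq
Hunk 3: at line 1 remove [swne] add [rfgz,xvbqs,hpvi] -> 7 lines: gzay rfgz xvbqs hpvi dtcp oiz fppaq
Hunk 4: at line 1 remove [xvbqs,hpvi,dtcp] add [gpn,esbit] -> 6 lines: gzay rfgz gpn esbit oiz fppaq
Final line 2: rfgz

Answer: rfgz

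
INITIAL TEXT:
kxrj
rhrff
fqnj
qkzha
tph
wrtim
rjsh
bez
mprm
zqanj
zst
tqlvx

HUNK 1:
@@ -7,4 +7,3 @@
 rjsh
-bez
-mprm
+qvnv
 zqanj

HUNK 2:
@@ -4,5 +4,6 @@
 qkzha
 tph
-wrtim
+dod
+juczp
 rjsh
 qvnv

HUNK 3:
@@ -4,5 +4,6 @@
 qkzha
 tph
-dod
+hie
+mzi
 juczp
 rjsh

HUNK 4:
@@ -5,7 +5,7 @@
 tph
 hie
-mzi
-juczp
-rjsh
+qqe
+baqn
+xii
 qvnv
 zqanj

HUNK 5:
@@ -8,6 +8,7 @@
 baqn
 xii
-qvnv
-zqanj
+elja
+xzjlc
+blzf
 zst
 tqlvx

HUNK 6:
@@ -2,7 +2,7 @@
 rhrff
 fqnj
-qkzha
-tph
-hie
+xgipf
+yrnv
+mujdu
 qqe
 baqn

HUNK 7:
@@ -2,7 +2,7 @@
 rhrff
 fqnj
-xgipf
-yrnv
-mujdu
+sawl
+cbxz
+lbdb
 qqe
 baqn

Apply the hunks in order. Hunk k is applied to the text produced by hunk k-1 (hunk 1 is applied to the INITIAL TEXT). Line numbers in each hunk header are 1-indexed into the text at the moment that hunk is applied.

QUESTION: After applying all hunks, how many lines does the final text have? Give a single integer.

Hunk 1: at line 7 remove [bez,mprm] add [qvnv] -> 11 lines: kxrj rhrff fqnj qkzha tph wrtim rjsh qvnv zqanj zst tqlvx
Hunk 2: at line 4 remove [wrtim] add [dod,juczp] -> 12 lines: kxrj rhrff fqnj qkzha tph dod juczp rjsh qvnv zqanj zst tqlvx
Hunk 3: at line 4 remove [dod] add [hie,mzi] -> 13 lines: kxrj rhrff fqnj qkzha tph hie mzi juczp rjsh qvnv zqanj zst tqlvx
Hunk 4: at line 5 remove [mzi,juczp,rjsh] add [qqe,baqn,xii] -> 13 lines: kxrj rhrff fqnj qkzha tph hie qqe baqn xii qvnv zqanj zst tqlvx
Hunk 5: at line 8 remove [qvnv,zqanj] add [elja,xzjlc,blzf] -> 14 lines: kxrj rhrff fqnj qkzha tph hie qqe baqn xii elja xzjlc blzf zst tqlvx
Hunk 6: at line 2 remove [qkzha,tph,hie] add [xgipf,yrnv,mujdu] -> 14 lines: kxrj rhrff fqnj xgipf yrnv mujdu qqe baqn xii elja xzjlc blzf zst tqlvx
Hunk 7: at line 2 remove [xgipf,yrnv,mujdu] add [sawl,cbxz,lbdb] -> 14 lines: kxrj rhrff fqnj sawl cbxz lbdb qqe baqn xii elja xzjlc blzf zst tqlvx
Final line count: 14

Answer: 14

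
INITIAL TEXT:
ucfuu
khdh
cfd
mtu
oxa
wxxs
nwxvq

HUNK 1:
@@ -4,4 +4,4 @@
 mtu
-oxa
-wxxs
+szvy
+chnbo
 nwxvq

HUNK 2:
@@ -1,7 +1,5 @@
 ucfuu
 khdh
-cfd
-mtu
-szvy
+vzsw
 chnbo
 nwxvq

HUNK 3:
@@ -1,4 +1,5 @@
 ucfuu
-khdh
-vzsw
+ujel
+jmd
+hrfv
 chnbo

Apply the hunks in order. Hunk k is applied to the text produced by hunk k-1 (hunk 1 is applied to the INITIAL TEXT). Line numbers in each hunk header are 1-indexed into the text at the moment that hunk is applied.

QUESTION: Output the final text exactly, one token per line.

Hunk 1: at line 4 remove [oxa,wxxs] add [szvy,chnbo] -> 7 lines: ucfuu khdh cfd mtu szvy chnbo nwxvq
Hunk 2: at line 1 remove [cfd,mtu,szvy] add [vzsw] -> 5 lines: ucfuu khdh vzsw chnbo nwxvq
Hunk 3: at line 1 remove [khdh,vzsw] add [ujel,jmd,hrfv] -> 6 lines: ucfuu ujel jmd hrfv chnbo nwxvq

Answer: ucfuu
ujel
jmd
hrfv
chnbo
nwxvq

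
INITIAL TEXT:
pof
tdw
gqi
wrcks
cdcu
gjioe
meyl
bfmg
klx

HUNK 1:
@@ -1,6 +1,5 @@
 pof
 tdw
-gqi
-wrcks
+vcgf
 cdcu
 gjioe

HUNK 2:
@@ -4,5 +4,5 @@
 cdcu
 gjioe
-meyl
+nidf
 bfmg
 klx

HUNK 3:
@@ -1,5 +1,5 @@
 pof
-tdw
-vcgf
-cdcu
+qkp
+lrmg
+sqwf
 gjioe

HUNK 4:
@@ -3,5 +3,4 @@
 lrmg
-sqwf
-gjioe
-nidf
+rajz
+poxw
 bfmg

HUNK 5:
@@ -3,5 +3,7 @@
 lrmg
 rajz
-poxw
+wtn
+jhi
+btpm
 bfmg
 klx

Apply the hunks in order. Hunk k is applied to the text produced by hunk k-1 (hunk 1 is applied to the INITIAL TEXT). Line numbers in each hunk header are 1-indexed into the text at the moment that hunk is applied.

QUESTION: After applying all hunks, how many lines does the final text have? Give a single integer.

Hunk 1: at line 1 remove [gqi,wrcks] add [vcgf] -> 8 lines: pof tdw vcgf cdcu gjioe meyl bfmg klx
Hunk 2: at line 4 remove [meyl] add [nidf] -> 8 lines: pof tdw vcgf cdcu gjioe nidf bfmg klx
Hunk 3: at line 1 remove [tdw,vcgf,cdcu] add [qkp,lrmg,sqwf] -> 8 lines: pof qkp lrmg sqwf gjioe nidf bfmg klx
Hunk 4: at line 3 remove [sqwf,gjioe,nidf] add [rajz,poxw] -> 7 lines: pof qkp lrmg rajz poxw bfmg klx
Hunk 5: at line 3 remove [poxw] add [wtn,jhi,btpm] -> 9 lines: pof qkp lrmg rajz wtn jhi btpm bfmg klx
Final line count: 9

Answer: 9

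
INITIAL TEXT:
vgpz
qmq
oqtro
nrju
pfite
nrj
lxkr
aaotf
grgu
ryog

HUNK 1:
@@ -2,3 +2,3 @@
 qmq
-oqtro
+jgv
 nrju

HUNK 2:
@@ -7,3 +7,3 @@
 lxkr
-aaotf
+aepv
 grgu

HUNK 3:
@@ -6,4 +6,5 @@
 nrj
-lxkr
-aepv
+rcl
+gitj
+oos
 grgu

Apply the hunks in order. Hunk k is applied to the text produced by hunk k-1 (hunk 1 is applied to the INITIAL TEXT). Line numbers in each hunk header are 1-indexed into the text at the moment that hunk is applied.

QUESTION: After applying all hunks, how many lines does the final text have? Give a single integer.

Answer: 11

Derivation:
Hunk 1: at line 2 remove [oqtro] add [jgv] -> 10 lines: vgpz qmq jgv nrju pfite nrj lxkr aaotf grgu ryog
Hunk 2: at line 7 remove [aaotf] add [aepv] -> 10 lines: vgpz qmq jgv nrju pfite nrj lxkr aepv grgu ryog
Hunk 3: at line 6 remove [lxkr,aepv] add [rcl,gitj,oos] -> 11 lines: vgpz qmq jgv nrju pfite nrj rcl gitj oos grgu ryog
Final line count: 11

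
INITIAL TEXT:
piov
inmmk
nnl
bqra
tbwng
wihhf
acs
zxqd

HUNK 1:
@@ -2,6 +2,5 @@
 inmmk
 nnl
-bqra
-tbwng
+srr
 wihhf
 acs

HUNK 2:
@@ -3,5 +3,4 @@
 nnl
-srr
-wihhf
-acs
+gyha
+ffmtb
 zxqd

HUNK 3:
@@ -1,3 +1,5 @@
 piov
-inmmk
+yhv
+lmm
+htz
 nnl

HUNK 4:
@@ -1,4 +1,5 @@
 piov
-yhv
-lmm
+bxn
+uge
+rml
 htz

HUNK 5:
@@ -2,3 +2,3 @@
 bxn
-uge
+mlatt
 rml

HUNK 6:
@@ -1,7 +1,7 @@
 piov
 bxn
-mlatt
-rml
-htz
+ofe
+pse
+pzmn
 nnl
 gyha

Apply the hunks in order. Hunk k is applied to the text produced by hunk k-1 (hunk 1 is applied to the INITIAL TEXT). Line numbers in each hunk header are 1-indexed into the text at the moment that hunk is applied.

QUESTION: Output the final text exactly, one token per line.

Answer: piov
bxn
ofe
pse
pzmn
nnl
gyha
ffmtb
zxqd

Derivation:
Hunk 1: at line 2 remove [bqra,tbwng] add [srr] -> 7 lines: piov inmmk nnl srr wihhf acs zxqd
Hunk 2: at line 3 remove [srr,wihhf,acs] add [gyha,ffmtb] -> 6 lines: piov inmmk nnl gyha ffmtb zxqd
Hunk 3: at line 1 remove [inmmk] add [yhv,lmm,htz] -> 8 lines: piov yhv lmm htz nnl gyha ffmtb zxqd
Hunk 4: at line 1 remove [yhv,lmm] add [bxn,uge,rml] -> 9 lines: piov bxn uge rml htz nnl gyha ffmtb zxqd
Hunk 5: at line 2 remove [uge] add [mlatt] -> 9 lines: piov bxn mlatt rml htz nnl gyha ffmtb zxqd
Hunk 6: at line 1 remove [mlatt,rml,htz] add [ofe,pse,pzmn] -> 9 lines: piov bxn ofe pse pzmn nnl gyha ffmtb zxqd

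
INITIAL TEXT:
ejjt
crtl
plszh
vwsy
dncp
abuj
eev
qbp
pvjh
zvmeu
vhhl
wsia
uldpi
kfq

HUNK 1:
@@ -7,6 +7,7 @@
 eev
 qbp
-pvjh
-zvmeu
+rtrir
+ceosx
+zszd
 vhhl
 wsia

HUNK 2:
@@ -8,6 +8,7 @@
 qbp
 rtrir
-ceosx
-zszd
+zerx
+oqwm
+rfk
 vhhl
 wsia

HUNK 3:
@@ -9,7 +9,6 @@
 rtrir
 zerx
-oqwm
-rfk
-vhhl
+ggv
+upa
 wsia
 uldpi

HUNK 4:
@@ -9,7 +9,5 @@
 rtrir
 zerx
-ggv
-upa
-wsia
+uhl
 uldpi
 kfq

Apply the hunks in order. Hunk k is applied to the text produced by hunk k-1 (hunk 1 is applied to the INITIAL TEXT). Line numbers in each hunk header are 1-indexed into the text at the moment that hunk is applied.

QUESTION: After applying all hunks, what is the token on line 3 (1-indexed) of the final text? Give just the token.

Answer: plszh

Derivation:
Hunk 1: at line 7 remove [pvjh,zvmeu] add [rtrir,ceosx,zszd] -> 15 lines: ejjt crtl plszh vwsy dncp abuj eev qbp rtrir ceosx zszd vhhl wsia uldpi kfq
Hunk 2: at line 8 remove [ceosx,zszd] add [zerx,oqwm,rfk] -> 16 lines: ejjt crtl plszh vwsy dncp abuj eev qbp rtrir zerx oqwm rfk vhhl wsia uldpi kfq
Hunk 3: at line 9 remove [oqwm,rfk,vhhl] add [ggv,upa] -> 15 lines: ejjt crtl plszh vwsy dncp abuj eev qbp rtrir zerx ggv upa wsia uldpi kfq
Hunk 4: at line 9 remove [ggv,upa,wsia] add [uhl] -> 13 lines: ejjt crtl plszh vwsy dncp abuj eev qbp rtrir zerx uhl uldpi kfq
Final line 3: plszh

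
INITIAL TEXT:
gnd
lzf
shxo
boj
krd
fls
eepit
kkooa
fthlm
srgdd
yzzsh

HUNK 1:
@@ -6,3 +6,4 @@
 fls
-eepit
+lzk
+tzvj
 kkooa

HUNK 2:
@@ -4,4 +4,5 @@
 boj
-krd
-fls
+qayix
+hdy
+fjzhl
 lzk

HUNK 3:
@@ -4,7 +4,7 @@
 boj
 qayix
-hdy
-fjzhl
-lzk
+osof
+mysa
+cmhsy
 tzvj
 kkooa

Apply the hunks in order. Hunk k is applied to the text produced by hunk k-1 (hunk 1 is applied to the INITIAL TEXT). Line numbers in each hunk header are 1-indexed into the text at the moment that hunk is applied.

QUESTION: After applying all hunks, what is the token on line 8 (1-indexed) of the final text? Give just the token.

Answer: cmhsy

Derivation:
Hunk 1: at line 6 remove [eepit] add [lzk,tzvj] -> 12 lines: gnd lzf shxo boj krd fls lzk tzvj kkooa fthlm srgdd yzzsh
Hunk 2: at line 4 remove [krd,fls] add [qayix,hdy,fjzhl] -> 13 lines: gnd lzf shxo boj qayix hdy fjzhl lzk tzvj kkooa fthlm srgdd yzzsh
Hunk 3: at line 4 remove [hdy,fjzhl,lzk] add [osof,mysa,cmhsy] -> 13 lines: gnd lzf shxo boj qayix osof mysa cmhsy tzvj kkooa fthlm srgdd yzzsh
Final line 8: cmhsy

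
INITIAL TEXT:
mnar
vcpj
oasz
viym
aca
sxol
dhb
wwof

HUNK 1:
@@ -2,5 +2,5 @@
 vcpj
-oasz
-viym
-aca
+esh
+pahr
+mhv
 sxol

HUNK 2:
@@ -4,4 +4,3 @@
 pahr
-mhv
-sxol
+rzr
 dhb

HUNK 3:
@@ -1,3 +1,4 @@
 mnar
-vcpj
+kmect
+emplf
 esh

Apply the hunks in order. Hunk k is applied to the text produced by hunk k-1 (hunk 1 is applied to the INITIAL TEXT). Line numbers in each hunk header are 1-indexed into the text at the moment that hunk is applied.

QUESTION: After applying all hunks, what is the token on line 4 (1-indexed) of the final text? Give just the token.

Hunk 1: at line 2 remove [oasz,viym,aca] add [esh,pahr,mhv] -> 8 lines: mnar vcpj esh pahr mhv sxol dhb wwof
Hunk 2: at line 4 remove [mhv,sxol] add [rzr] -> 7 lines: mnar vcpj esh pahr rzr dhb wwof
Hunk 3: at line 1 remove [vcpj] add [kmect,emplf] -> 8 lines: mnar kmect emplf esh pahr rzr dhb wwof
Final line 4: esh

Answer: esh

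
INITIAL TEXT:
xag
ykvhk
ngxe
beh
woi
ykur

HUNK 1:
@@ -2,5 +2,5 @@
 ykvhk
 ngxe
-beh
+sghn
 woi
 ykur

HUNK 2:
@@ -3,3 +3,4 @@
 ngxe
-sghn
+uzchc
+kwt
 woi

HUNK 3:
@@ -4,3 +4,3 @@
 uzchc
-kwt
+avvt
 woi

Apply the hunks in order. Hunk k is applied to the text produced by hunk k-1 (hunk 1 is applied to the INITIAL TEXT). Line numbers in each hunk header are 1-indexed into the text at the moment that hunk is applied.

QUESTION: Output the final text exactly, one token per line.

Hunk 1: at line 2 remove [beh] add [sghn] -> 6 lines: xag ykvhk ngxe sghn woi ykur
Hunk 2: at line 3 remove [sghn] add [uzchc,kwt] -> 7 lines: xag ykvhk ngxe uzchc kwt woi ykur
Hunk 3: at line 4 remove [kwt] add [avvt] -> 7 lines: xag ykvhk ngxe uzchc avvt woi ykur

Answer: xag
ykvhk
ngxe
uzchc
avvt
woi
ykur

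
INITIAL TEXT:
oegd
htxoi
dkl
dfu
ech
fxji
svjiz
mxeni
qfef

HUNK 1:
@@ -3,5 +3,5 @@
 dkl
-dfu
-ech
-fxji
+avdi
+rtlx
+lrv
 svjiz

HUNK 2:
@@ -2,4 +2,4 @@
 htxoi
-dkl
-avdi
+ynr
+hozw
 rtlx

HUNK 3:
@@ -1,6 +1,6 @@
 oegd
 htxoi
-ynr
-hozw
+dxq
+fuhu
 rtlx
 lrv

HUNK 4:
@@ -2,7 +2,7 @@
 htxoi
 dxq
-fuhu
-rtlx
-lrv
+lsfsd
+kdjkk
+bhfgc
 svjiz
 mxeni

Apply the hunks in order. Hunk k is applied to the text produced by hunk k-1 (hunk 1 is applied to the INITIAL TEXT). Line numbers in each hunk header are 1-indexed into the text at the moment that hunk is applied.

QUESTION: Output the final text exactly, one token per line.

Answer: oegd
htxoi
dxq
lsfsd
kdjkk
bhfgc
svjiz
mxeni
qfef

Derivation:
Hunk 1: at line 3 remove [dfu,ech,fxji] add [avdi,rtlx,lrv] -> 9 lines: oegd htxoi dkl avdi rtlx lrv svjiz mxeni qfef
Hunk 2: at line 2 remove [dkl,avdi] add [ynr,hozw] -> 9 lines: oegd htxoi ynr hozw rtlx lrv svjiz mxeni qfef
Hunk 3: at line 1 remove [ynr,hozw] add [dxq,fuhu] -> 9 lines: oegd htxoi dxq fuhu rtlx lrv svjiz mxeni qfef
Hunk 4: at line 2 remove [fuhu,rtlx,lrv] add [lsfsd,kdjkk,bhfgc] -> 9 lines: oegd htxoi dxq lsfsd kdjkk bhfgc svjiz mxeni qfef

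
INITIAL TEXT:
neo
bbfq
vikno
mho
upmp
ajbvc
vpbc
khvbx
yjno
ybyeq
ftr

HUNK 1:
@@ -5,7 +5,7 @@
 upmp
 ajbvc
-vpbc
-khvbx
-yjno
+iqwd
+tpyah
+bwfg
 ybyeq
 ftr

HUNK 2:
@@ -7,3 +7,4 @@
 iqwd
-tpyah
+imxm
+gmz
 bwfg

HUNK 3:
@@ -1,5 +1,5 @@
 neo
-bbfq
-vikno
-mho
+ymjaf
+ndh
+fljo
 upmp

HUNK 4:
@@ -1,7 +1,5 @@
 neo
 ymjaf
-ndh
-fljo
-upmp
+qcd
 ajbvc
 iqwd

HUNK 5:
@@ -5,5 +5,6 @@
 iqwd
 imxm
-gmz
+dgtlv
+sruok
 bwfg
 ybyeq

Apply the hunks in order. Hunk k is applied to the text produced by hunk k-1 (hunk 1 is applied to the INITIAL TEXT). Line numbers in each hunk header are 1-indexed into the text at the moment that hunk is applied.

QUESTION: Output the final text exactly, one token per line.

Hunk 1: at line 5 remove [vpbc,khvbx,yjno] add [iqwd,tpyah,bwfg] -> 11 lines: neo bbfq vikno mho upmp ajbvc iqwd tpyah bwfg ybyeq ftr
Hunk 2: at line 7 remove [tpyah] add [imxm,gmz] -> 12 lines: neo bbfq vikno mho upmp ajbvc iqwd imxm gmz bwfg ybyeq ftr
Hunk 3: at line 1 remove [bbfq,vikno,mho] add [ymjaf,ndh,fljo] -> 12 lines: neo ymjaf ndh fljo upmp ajbvc iqwd imxm gmz bwfg ybyeq ftr
Hunk 4: at line 1 remove [ndh,fljo,upmp] add [qcd] -> 10 lines: neo ymjaf qcd ajbvc iqwd imxm gmz bwfg ybyeq ftr
Hunk 5: at line 5 remove [gmz] add [dgtlv,sruok] -> 11 lines: neo ymjaf qcd ajbvc iqwd imxm dgtlv sruok bwfg ybyeq ftr

Answer: neo
ymjaf
qcd
ajbvc
iqwd
imxm
dgtlv
sruok
bwfg
ybyeq
ftr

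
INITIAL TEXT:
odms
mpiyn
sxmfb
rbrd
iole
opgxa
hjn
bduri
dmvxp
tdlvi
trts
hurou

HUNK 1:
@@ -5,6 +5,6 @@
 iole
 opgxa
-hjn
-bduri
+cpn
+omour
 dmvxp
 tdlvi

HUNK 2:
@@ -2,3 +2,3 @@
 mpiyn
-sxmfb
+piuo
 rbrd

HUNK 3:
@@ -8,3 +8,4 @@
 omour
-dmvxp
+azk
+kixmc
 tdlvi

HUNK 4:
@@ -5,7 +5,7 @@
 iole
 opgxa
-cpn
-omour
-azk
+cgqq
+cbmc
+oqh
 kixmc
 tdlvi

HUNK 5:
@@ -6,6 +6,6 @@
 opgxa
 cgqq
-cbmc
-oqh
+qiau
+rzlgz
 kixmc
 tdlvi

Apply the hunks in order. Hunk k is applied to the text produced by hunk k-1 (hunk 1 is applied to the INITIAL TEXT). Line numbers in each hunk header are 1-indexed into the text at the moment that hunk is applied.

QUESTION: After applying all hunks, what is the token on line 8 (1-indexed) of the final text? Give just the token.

Answer: qiau

Derivation:
Hunk 1: at line 5 remove [hjn,bduri] add [cpn,omour] -> 12 lines: odms mpiyn sxmfb rbrd iole opgxa cpn omour dmvxp tdlvi trts hurou
Hunk 2: at line 2 remove [sxmfb] add [piuo] -> 12 lines: odms mpiyn piuo rbrd iole opgxa cpn omour dmvxp tdlvi trts hurou
Hunk 3: at line 8 remove [dmvxp] add [azk,kixmc] -> 13 lines: odms mpiyn piuo rbrd iole opgxa cpn omour azk kixmc tdlvi trts hurou
Hunk 4: at line 5 remove [cpn,omour,azk] add [cgqq,cbmc,oqh] -> 13 lines: odms mpiyn piuo rbrd iole opgxa cgqq cbmc oqh kixmc tdlvi trts hurou
Hunk 5: at line 6 remove [cbmc,oqh] add [qiau,rzlgz] -> 13 lines: odms mpiyn piuo rbrd iole opgxa cgqq qiau rzlgz kixmc tdlvi trts hurou
Final line 8: qiau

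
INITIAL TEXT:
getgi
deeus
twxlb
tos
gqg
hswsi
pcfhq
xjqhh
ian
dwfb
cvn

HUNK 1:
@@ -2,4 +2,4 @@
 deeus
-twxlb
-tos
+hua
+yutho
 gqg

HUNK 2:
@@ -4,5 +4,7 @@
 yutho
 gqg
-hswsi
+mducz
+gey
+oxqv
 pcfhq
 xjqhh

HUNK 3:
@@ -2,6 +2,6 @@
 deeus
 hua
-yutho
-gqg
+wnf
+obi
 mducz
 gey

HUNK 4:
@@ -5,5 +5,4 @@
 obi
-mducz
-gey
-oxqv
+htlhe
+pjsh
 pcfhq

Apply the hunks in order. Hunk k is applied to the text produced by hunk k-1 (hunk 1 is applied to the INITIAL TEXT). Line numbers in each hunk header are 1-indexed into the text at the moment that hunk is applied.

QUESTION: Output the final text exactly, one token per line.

Hunk 1: at line 2 remove [twxlb,tos] add [hua,yutho] -> 11 lines: getgi deeus hua yutho gqg hswsi pcfhq xjqhh ian dwfb cvn
Hunk 2: at line 4 remove [hswsi] add [mducz,gey,oxqv] -> 13 lines: getgi deeus hua yutho gqg mducz gey oxqv pcfhq xjqhh ian dwfb cvn
Hunk 3: at line 2 remove [yutho,gqg] add [wnf,obi] -> 13 lines: getgi deeus hua wnf obi mducz gey oxqv pcfhq xjqhh ian dwfb cvn
Hunk 4: at line 5 remove [mducz,gey,oxqv] add [htlhe,pjsh] -> 12 lines: getgi deeus hua wnf obi htlhe pjsh pcfhq xjqhh ian dwfb cvn

Answer: getgi
deeus
hua
wnf
obi
htlhe
pjsh
pcfhq
xjqhh
ian
dwfb
cvn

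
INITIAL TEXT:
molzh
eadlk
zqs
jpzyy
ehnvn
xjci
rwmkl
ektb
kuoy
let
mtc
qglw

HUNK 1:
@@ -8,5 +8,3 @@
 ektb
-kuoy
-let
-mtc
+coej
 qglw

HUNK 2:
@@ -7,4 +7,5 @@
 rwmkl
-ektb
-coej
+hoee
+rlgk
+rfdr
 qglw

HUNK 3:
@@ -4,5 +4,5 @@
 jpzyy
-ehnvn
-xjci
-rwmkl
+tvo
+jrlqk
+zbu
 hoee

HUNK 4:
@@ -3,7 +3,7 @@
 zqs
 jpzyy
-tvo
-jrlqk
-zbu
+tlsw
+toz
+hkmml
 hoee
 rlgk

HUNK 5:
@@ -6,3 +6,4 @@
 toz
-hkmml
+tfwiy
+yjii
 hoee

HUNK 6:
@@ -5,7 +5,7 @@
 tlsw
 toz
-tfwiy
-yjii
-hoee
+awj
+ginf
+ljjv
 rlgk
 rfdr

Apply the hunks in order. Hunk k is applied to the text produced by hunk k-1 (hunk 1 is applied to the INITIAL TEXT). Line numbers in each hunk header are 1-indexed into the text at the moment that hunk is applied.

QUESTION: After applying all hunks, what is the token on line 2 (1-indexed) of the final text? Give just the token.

Answer: eadlk

Derivation:
Hunk 1: at line 8 remove [kuoy,let,mtc] add [coej] -> 10 lines: molzh eadlk zqs jpzyy ehnvn xjci rwmkl ektb coej qglw
Hunk 2: at line 7 remove [ektb,coej] add [hoee,rlgk,rfdr] -> 11 lines: molzh eadlk zqs jpzyy ehnvn xjci rwmkl hoee rlgk rfdr qglw
Hunk 3: at line 4 remove [ehnvn,xjci,rwmkl] add [tvo,jrlqk,zbu] -> 11 lines: molzh eadlk zqs jpzyy tvo jrlqk zbu hoee rlgk rfdr qglw
Hunk 4: at line 3 remove [tvo,jrlqk,zbu] add [tlsw,toz,hkmml] -> 11 lines: molzh eadlk zqs jpzyy tlsw toz hkmml hoee rlgk rfdr qglw
Hunk 5: at line 6 remove [hkmml] add [tfwiy,yjii] -> 12 lines: molzh eadlk zqs jpzyy tlsw toz tfwiy yjii hoee rlgk rfdr qglw
Hunk 6: at line 5 remove [tfwiy,yjii,hoee] add [awj,ginf,ljjv] -> 12 lines: molzh eadlk zqs jpzyy tlsw toz awj ginf ljjv rlgk rfdr qglw
Final line 2: eadlk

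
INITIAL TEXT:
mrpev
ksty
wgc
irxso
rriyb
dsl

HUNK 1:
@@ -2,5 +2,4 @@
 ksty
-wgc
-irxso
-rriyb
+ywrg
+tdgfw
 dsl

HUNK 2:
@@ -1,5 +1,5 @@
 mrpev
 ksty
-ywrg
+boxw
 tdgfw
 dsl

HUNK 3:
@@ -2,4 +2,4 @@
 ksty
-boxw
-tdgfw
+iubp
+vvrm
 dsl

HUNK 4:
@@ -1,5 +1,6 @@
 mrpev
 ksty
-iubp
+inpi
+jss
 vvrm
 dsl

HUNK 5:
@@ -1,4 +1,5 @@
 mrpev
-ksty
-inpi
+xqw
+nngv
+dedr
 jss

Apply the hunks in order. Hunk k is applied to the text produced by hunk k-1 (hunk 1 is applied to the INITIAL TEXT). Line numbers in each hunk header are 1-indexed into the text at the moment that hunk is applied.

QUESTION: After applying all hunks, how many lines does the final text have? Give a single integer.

Hunk 1: at line 2 remove [wgc,irxso,rriyb] add [ywrg,tdgfw] -> 5 lines: mrpev ksty ywrg tdgfw dsl
Hunk 2: at line 1 remove [ywrg] add [boxw] -> 5 lines: mrpev ksty boxw tdgfw dsl
Hunk 3: at line 2 remove [boxw,tdgfw] add [iubp,vvrm] -> 5 lines: mrpev ksty iubp vvrm dsl
Hunk 4: at line 1 remove [iubp] add [inpi,jss] -> 6 lines: mrpev ksty inpi jss vvrm dsl
Hunk 5: at line 1 remove [ksty,inpi] add [xqw,nngv,dedr] -> 7 lines: mrpev xqw nngv dedr jss vvrm dsl
Final line count: 7

Answer: 7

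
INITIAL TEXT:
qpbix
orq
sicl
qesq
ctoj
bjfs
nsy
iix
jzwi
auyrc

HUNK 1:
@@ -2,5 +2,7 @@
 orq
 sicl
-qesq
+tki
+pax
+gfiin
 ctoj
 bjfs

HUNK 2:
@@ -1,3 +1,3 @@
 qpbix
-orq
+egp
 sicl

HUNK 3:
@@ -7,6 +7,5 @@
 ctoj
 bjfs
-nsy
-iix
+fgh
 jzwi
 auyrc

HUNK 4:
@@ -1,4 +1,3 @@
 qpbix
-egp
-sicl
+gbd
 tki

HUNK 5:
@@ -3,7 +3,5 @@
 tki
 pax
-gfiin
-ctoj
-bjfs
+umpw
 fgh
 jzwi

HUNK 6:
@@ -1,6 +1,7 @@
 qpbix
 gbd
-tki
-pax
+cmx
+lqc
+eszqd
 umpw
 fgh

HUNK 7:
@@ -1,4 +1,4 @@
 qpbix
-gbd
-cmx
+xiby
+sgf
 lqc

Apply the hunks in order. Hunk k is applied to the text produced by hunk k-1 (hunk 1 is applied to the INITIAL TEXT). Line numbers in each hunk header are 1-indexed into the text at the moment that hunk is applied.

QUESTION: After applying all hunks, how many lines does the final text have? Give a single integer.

Hunk 1: at line 2 remove [qesq] add [tki,pax,gfiin] -> 12 lines: qpbix orq sicl tki pax gfiin ctoj bjfs nsy iix jzwi auyrc
Hunk 2: at line 1 remove [orq] add [egp] -> 12 lines: qpbix egp sicl tki pax gfiin ctoj bjfs nsy iix jzwi auyrc
Hunk 3: at line 7 remove [nsy,iix] add [fgh] -> 11 lines: qpbix egp sicl tki pax gfiin ctoj bjfs fgh jzwi auyrc
Hunk 4: at line 1 remove [egp,sicl] add [gbd] -> 10 lines: qpbix gbd tki pax gfiin ctoj bjfs fgh jzwi auyrc
Hunk 5: at line 3 remove [gfiin,ctoj,bjfs] add [umpw] -> 8 lines: qpbix gbd tki pax umpw fgh jzwi auyrc
Hunk 6: at line 1 remove [tki,pax] add [cmx,lqc,eszqd] -> 9 lines: qpbix gbd cmx lqc eszqd umpw fgh jzwi auyrc
Hunk 7: at line 1 remove [gbd,cmx] add [xiby,sgf] -> 9 lines: qpbix xiby sgf lqc eszqd umpw fgh jzwi auyrc
Final line count: 9

Answer: 9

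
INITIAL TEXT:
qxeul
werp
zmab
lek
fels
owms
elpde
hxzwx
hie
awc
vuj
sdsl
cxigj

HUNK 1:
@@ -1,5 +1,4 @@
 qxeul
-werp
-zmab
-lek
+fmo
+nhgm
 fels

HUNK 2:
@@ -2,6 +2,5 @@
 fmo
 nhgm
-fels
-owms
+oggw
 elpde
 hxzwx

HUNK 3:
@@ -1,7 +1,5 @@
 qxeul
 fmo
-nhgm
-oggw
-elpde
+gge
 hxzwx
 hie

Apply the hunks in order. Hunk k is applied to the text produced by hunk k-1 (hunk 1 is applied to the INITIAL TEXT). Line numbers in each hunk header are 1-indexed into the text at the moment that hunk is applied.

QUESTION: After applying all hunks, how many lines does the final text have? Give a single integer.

Answer: 9

Derivation:
Hunk 1: at line 1 remove [werp,zmab,lek] add [fmo,nhgm] -> 12 lines: qxeul fmo nhgm fels owms elpde hxzwx hie awc vuj sdsl cxigj
Hunk 2: at line 2 remove [fels,owms] add [oggw] -> 11 lines: qxeul fmo nhgm oggw elpde hxzwx hie awc vuj sdsl cxigj
Hunk 3: at line 1 remove [nhgm,oggw,elpde] add [gge] -> 9 lines: qxeul fmo gge hxzwx hie awc vuj sdsl cxigj
Final line count: 9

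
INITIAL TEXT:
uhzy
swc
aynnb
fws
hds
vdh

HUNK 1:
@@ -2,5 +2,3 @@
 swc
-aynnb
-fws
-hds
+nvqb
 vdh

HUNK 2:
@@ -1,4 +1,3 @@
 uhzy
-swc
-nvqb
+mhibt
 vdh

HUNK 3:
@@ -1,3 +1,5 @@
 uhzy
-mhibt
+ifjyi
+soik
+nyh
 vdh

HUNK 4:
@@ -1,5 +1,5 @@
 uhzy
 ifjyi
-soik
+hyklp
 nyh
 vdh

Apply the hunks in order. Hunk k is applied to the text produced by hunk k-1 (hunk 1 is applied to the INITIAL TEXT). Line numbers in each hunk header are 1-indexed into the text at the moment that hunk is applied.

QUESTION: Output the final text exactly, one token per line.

Answer: uhzy
ifjyi
hyklp
nyh
vdh

Derivation:
Hunk 1: at line 2 remove [aynnb,fws,hds] add [nvqb] -> 4 lines: uhzy swc nvqb vdh
Hunk 2: at line 1 remove [swc,nvqb] add [mhibt] -> 3 lines: uhzy mhibt vdh
Hunk 3: at line 1 remove [mhibt] add [ifjyi,soik,nyh] -> 5 lines: uhzy ifjyi soik nyh vdh
Hunk 4: at line 1 remove [soik] add [hyklp] -> 5 lines: uhzy ifjyi hyklp nyh vdh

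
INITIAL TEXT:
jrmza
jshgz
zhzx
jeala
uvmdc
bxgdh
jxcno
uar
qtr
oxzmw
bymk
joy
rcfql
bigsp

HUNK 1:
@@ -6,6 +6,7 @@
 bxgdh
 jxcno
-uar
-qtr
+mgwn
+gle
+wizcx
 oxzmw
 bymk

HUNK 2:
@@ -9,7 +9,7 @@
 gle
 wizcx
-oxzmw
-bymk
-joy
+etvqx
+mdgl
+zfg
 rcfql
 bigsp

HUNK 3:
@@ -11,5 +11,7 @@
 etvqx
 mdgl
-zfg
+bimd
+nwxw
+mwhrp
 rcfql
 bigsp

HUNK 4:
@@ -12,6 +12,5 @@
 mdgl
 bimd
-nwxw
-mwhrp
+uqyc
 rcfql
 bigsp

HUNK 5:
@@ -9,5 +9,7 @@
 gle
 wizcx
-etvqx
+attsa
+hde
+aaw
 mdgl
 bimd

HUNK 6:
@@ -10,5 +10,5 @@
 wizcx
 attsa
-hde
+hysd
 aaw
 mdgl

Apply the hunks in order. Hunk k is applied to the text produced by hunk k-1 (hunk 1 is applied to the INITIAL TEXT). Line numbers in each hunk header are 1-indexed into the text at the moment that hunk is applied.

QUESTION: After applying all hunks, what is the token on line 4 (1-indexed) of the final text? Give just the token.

Answer: jeala

Derivation:
Hunk 1: at line 6 remove [uar,qtr] add [mgwn,gle,wizcx] -> 15 lines: jrmza jshgz zhzx jeala uvmdc bxgdh jxcno mgwn gle wizcx oxzmw bymk joy rcfql bigsp
Hunk 2: at line 9 remove [oxzmw,bymk,joy] add [etvqx,mdgl,zfg] -> 15 lines: jrmza jshgz zhzx jeala uvmdc bxgdh jxcno mgwn gle wizcx etvqx mdgl zfg rcfql bigsp
Hunk 3: at line 11 remove [zfg] add [bimd,nwxw,mwhrp] -> 17 lines: jrmza jshgz zhzx jeala uvmdc bxgdh jxcno mgwn gle wizcx etvqx mdgl bimd nwxw mwhrp rcfql bigsp
Hunk 4: at line 12 remove [nwxw,mwhrp] add [uqyc] -> 16 lines: jrmza jshgz zhzx jeala uvmdc bxgdh jxcno mgwn gle wizcx etvqx mdgl bimd uqyc rcfql bigsp
Hunk 5: at line 9 remove [etvqx] add [attsa,hde,aaw] -> 18 lines: jrmza jshgz zhzx jeala uvmdc bxgdh jxcno mgwn gle wizcx attsa hde aaw mdgl bimd uqyc rcfql bigsp
Hunk 6: at line 10 remove [hde] add [hysd] -> 18 lines: jrmza jshgz zhzx jeala uvmdc bxgdh jxcno mgwn gle wizcx attsa hysd aaw mdgl bimd uqyc rcfql bigsp
Final line 4: jeala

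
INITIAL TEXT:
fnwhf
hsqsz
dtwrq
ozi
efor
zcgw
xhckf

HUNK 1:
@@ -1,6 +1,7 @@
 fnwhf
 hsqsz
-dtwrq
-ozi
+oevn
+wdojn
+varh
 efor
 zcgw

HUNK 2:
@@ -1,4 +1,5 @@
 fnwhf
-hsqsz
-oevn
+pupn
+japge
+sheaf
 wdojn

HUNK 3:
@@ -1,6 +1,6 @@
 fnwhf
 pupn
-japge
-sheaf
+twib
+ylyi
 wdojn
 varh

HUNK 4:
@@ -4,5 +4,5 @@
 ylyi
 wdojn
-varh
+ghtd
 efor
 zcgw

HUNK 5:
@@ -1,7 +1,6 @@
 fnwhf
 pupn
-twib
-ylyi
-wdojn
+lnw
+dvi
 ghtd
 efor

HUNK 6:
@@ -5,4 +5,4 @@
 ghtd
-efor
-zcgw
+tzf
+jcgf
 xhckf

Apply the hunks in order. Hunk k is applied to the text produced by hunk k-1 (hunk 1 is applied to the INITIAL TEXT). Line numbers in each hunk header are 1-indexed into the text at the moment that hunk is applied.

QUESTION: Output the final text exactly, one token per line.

Hunk 1: at line 1 remove [dtwrq,ozi] add [oevn,wdojn,varh] -> 8 lines: fnwhf hsqsz oevn wdojn varh efor zcgw xhckf
Hunk 2: at line 1 remove [hsqsz,oevn] add [pupn,japge,sheaf] -> 9 lines: fnwhf pupn japge sheaf wdojn varh efor zcgw xhckf
Hunk 3: at line 1 remove [japge,sheaf] add [twib,ylyi] -> 9 lines: fnwhf pupn twib ylyi wdojn varh efor zcgw xhckf
Hunk 4: at line 4 remove [varh] add [ghtd] -> 9 lines: fnwhf pupn twib ylyi wdojn ghtd efor zcgw xhckf
Hunk 5: at line 1 remove [twib,ylyi,wdojn] add [lnw,dvi] -> 8 lines: fnwhf pupn lnw dvi ghtd efor zcgw xhckf
Hunk 6: at line 5 remove [efor,zcgw] add [tzf,jcgf] -> 8 lines: fnwhf pupn lnw dvi ghtd tzf jcgf xhckf

Answer: fnwhf
pupn
lnw
dvi
ghtd
tzf
jcgf
xhckf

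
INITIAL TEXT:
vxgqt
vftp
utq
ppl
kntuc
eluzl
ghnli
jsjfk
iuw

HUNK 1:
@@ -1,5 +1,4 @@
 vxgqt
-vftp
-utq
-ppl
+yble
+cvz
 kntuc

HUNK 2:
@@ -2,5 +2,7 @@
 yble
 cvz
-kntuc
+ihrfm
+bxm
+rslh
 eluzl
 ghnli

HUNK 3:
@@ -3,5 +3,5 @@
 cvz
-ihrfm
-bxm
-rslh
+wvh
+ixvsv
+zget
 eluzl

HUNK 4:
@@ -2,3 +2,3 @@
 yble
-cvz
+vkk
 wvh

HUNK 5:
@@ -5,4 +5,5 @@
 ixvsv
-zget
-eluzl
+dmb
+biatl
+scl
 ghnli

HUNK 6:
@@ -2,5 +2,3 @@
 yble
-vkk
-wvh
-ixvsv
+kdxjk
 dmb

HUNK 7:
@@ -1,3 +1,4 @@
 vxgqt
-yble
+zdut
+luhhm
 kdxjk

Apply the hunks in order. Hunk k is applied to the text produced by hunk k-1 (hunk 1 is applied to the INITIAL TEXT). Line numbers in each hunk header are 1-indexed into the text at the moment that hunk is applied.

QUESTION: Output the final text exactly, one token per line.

Answer: vxgqt
zdut
luhhm
kdxjk
dmb
biatl
scl
ghnli
jsjfk
iuw

Derivation:
Hunk 1: at line 1 remove [vftp,utq,ppl] add [yble,cvz] -> 8 lines: vxgqt yble cvz kntuc eluzl ghnli jsjfk iuw
Hunk 2: at line 2 remove [kntuc] add [ihrfm,bxm,rslh] -> 10 lines: vxgqt yble cvz ihrfm bxm rslh eluzl ghnli jsjfk iuw
Hunk 3: at line 3 remove [ihrfm,bxm,rslh] add [wvh,ixvsv,zget] -> 10 lines: vxgqt yble cvz wvh ixvsv zget eluzl ghnli jsjfk iuw
Hunk 4: at line 2 remove [cvz] add [vkk] -> 10 lines: vxgqt yble vkk wvh ixvsv zget eluzl ghnli jsjfk iuw
Hunk 5: at line 5 remove [zget,eluzl] add [dmb,biatl,scl] -> 11 lines: vxgqt yble vkk wvh ixvsv dmb biatl scl ghnli jsjfk iuw
Hunk 6: at line 2 remove [vkk,wvh,ixvsv] add [kdxjk] -> 9 lines: vxgqt yble kdxjk dmb biatl scl ghnli jsjfk iuw
Hunk 7: at line 1 remove [yble] add [zdut,luhhm] -> 10 lines: vxgqt zdut luhhm kdxjk dmb biatl scl ghnli jsjfk iuw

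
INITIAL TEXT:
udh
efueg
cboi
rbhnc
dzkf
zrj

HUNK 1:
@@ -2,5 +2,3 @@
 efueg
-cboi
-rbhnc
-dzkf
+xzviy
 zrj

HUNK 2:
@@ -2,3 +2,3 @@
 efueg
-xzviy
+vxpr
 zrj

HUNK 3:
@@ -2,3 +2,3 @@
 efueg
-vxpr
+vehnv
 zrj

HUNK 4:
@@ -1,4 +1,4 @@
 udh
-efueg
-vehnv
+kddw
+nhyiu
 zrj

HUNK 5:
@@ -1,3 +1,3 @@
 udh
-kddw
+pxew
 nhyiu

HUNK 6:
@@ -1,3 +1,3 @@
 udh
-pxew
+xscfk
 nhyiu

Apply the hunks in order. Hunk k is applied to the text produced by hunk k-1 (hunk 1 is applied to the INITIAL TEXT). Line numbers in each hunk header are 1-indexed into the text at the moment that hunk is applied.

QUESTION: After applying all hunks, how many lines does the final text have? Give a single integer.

Hunk 1: at line 2 remove [cboi,rbhnc,dzkf] add [xzviy] -> 4 lines: udh efueg xzviy zrj
Hunk 2: at line 2 remove [xzviy] add [vxpr] -> 4 lines: udh efueg vxpr zrj
Hunk 3: at line 2 remove [vxpr] add [vehnv] -> 4 lines: udh efueg vehnv zrj
Hunk 4: at line 1 remove [efueg,vehnv] add [kddw,nhyiu] -> 4 lines: udh kddw nhyiu zrj
Hunk 5: at line 1 remove [kddw] add [pxew] -> 4 lines: udh pxew nhyiu zrj
Hunk 6: at line 1 remove [pxew] add [xscfk] -> 4 lines: udh xscfk nhyiu zrj
Final line count: 4

Answer: 4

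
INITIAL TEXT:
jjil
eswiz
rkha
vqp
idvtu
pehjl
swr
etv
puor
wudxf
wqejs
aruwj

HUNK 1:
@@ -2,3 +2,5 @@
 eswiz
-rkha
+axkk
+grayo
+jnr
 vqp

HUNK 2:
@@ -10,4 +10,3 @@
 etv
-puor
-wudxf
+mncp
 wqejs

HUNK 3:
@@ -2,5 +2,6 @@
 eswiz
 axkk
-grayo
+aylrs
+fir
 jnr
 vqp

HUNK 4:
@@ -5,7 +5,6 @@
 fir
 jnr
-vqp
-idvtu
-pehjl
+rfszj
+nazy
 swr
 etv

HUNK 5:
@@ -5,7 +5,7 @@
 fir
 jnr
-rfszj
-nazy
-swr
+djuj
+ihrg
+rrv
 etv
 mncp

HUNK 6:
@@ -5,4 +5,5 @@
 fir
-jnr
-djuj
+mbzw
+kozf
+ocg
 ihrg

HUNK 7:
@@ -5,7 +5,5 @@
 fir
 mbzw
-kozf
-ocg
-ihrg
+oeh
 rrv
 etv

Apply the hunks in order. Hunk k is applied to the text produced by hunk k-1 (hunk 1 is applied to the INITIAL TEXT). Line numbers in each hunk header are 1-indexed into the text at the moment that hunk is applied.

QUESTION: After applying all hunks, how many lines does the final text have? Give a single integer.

Hunk 1: at line 2 remove [rkha] add [axkk,grayo,jnr] -> 14 lines: jjil eswiz axkk grayo jnr vqp idvtu pehjl swr etv puor wudxf wqejs aruwj
Hunk 2: at line 10 remove [puor,wudxf] add [mncp] -> 13 lines: jjil eswiz axkk grayo jnr vqp idvtu pehjl swr etv mncp wqejs aruwj
Hunk 3: at line 2 remove [grayo] add [aylrs,fir] -> 14 lines: jjil eswiz axkk aylrs fir jnr vqp idvtu pehjl swr etv mncp wqejs aruwj
Hunk 4: at line 5 remove [vqp,idvtu,pehjl] add [rfszj,nazy] -> 13 lines: jjil eswiz axkk aylrs fir jnr rfszj nazy swr etv mncp wqejs aruwj
Hunk 5: at line 5 remove [rfszj,nazy,swr] add [djuj,ihrg,rrv] -> 13 lines: jjil eswiz axkk aylrs fir jnr djuj ihrg rrv etv mncp wqejs aruwj
Hunk 6: at line 5 remove [jnr,djuj] add [mbzw,kozf,ocg] -> 14 lines: jjil eswiz axkk aylrs fir mbzw kozf ocg ihrg rrv etv mncp wqejs aruwj
Hunk 7: at line 5 remove [kozf,ocg,ihrg] add [oeh] -> 12 lines: jjil eswiz axkk aylrs fir mbzw oeh rrv etv mncp wqejs aruwj
Final line count: 12

Answer: 12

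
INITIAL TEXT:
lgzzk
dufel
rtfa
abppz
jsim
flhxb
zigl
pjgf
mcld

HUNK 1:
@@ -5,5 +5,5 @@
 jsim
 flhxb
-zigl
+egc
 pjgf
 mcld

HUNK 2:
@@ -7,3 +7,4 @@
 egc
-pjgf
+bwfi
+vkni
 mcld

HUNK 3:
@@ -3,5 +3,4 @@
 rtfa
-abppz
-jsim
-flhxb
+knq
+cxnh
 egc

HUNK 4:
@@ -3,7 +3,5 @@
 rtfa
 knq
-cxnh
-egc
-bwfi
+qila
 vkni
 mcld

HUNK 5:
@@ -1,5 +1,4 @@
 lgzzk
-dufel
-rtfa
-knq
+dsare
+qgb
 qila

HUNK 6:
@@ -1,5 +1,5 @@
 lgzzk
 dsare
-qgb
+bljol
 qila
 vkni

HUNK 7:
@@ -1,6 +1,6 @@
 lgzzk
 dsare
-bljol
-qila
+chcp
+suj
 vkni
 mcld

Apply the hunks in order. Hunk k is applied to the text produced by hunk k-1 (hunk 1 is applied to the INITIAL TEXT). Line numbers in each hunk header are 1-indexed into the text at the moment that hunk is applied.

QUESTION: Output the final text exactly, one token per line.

Answer: lgzzk
dsare
chcp
suj
vkni
mcld

Derivation:
Hunk 1: at line 5 remove [zigl] add [egc] -> 9 lines: lgzzk dufel rtfa abppz jsim flhxb egc pjgf mcld
Hunk 2: at line 7 remove [pjgf] add [bwfi,vkni] -> 10 lines: lgzzk dufel rtfa abppz jsim flhxb egc bwfi vkni mcld
Hunk 3: at line 3 remove [abppz,jsim,flhxb] add [knq,cxnh] -> 9 lines: lgzzk dufel rtfa knq cxnh egc bwfi vkni mcld
Hunk 4: at line 3 remove [cxnh,egc,bwfi] add [qila] -> 7 lines: lgzzk dufel rtfa knq qila vkni mcld
Hunk 5: at line 1 remove [dufel,rtfa,knq] add [dsare,qgb] -> 6 lines: lgzzk dsare qgb qila vkni mcld
Hunk 6: at line 1 remove [qgb] add [bljol] -> 6 lines: lgzzk dsare bljol qila vkni mcld
Hunk 7: at line 1 remove [bljol,qila] add [chcp,suj] -> 6 lines: lgzzk dsare chcp suj vkni mcld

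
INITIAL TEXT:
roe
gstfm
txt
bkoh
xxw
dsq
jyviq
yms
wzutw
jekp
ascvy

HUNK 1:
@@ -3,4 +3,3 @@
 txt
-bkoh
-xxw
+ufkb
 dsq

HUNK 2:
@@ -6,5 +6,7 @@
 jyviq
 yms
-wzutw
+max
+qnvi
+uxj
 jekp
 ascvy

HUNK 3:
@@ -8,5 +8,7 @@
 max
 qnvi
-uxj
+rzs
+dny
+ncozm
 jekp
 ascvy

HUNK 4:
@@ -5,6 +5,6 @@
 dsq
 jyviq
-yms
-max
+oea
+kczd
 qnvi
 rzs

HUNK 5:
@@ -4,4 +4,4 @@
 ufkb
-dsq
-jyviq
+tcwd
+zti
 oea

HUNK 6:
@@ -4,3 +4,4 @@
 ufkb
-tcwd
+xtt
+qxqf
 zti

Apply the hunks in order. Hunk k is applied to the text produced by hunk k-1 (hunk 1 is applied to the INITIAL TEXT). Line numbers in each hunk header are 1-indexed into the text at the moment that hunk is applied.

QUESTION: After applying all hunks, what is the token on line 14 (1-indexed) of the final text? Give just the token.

Hunk 1: at line 3 remove [bkoh,xxw] add [ufkb] -> 10 lines: roe gstfm txt ufkb dsq jyviq yms wzutw jekp ascvy
Hunk 2: at line 6 remove [wzutw] add [max,qnvi,uxj] -> 12 lines: roe gstfm txt ufkb dsq jyviq yms max qnvi uxj jekp ascvy
Hunk 3: at line 8 remove [uxj] add [rzs,dny,ncozm] -> 14 lines: roe gstfm txt ufkb dsq jyviq yms max qnvi rzs dny ncozm jekp ascvy
Hunk 4: at line 5 remove [yms,max] add [oea,kczd] -> 14 lines: roe gstfm txt ufkb dsq jyviq oea kczd qnvi rzs dny ncozm jekp ascvy
Hunk 5: at line 4 remove [dsq,jyviq] add [tcwd,zti] -> 14 lines: roe gstfm txt ufkb tcwd zti oea kczd qnvi rzs dny ncozm jekp ascvy
Hunk 6: at line 4 remove [tcwd] add [xtt,qxqf] -> 15 lines: roe gstfm txt ufkb xtt qxqf zti oea kczd qnvi rzs dny ncozm jekp ascvy
Final line 14: jekp

Answer: jekp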